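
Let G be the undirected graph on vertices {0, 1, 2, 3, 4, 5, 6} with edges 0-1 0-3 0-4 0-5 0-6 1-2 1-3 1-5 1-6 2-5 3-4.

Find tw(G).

A width-2 tree decomposition is:
Bags: B1 = {0, 1, 3}  B2 = {0, 1, 5}  B3 = {0, 3, 4}  B4 = {0, 1, 6}  B5 = {1, 2, 5}
Tree: B1–B2, B1–B3, B1–B4, B2–B5
Every bag has size at most 3, so the width is 3 − 1 = 2 and tw(G) ≤ 2. On the other hand G contains the 3-clique {0, 1, 3}. A clique must lie in a single bag of any decomposition, so no decomposition can have width below 2. The upper and lower bounds meet at 2, so that is the treewidth.

2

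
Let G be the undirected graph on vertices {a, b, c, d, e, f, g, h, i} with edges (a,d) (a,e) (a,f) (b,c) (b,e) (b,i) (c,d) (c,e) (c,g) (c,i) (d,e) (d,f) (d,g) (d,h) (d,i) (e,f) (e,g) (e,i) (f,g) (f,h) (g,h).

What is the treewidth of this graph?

3

A width-3 tree decomposition is:
Bags: B1 = {c, d, e, i}  B2 = {c, d, e, g}  B3 = {d, e, f, g}  B4 = {a, d, e, f}  B5 = {d, f, g, h}  B6 = {b, c, e, i}
Tree: B1–B2, B2–B3, B3–B4, B3–B5, B1–B6
The largest bag has 4 vertices, giving width 3; this decomposition certifies tw(G) ≤ 3. Conversely, {c, d, e, g} is a clique of size 4, and the vertices of any clique must share a bag in every tree decomposition; so some bag has ≥ 4 vertices and tw(G) ≥ 3. The upper and lower bounds meet at 3, so that is the treewidth.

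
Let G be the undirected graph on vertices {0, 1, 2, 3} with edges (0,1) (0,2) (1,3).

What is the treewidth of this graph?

A width-1 tree decomposition is:
Bags: B1 = {0, 2}  B2 = {0, 1}  B3 = {1, 3}
Tree: B1–B2, B2–B3
Each bag holds 2 vertices, so the decomposition has width 1, which upper-bounds the treewidth. Since G has at least one edge (e.g. 2–0), it is not an edgeless graph, so tw(G) ≥ 1. The upper and lower bounds meet at 1, so that is the treewidth.

1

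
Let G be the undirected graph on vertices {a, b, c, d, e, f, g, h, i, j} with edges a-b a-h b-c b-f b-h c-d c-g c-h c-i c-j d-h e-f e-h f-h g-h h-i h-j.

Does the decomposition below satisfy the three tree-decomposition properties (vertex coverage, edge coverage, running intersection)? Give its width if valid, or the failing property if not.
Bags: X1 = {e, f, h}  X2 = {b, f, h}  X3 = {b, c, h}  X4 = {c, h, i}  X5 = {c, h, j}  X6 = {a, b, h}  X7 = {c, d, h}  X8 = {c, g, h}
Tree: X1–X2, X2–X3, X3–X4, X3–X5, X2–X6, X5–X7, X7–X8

Yes; width 2.

Every vertex of G appears in some bag (union = {a, b, c, d, e, f, g, h, i, j}); every edge is covered by a bag; and for each vertex v the set of bags containing v is connected in the bag tree. The decomposition is therefore valid. The largest bag has 3 vertices, so the width is 2.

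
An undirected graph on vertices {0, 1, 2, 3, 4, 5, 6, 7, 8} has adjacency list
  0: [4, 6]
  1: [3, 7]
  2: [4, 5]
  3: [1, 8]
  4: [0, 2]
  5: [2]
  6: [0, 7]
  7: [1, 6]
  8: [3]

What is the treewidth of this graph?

A width-1 tree decomposition is:
Bags: B1 = {2, 5}  B2 = {2, 4}  B3 = {0, 4}  B4 = {0, 6}  B5 = {6, 7}  B6 = {1, 7}  B7 = {1, 3}  B8 = {3, 8}
Tree: B1–B2, B2–B3, B3–B4, B4–B5, B5–B6, B6–B7, B7–B8
The largest bag has 2 vertices, giving width 1; this decomposition certifies tw(G) ≤ 1. Any graph with an edge has treewidth ≥ 1, and G has the edge 5–2. Combining the bounds, tw(G) = 1.

1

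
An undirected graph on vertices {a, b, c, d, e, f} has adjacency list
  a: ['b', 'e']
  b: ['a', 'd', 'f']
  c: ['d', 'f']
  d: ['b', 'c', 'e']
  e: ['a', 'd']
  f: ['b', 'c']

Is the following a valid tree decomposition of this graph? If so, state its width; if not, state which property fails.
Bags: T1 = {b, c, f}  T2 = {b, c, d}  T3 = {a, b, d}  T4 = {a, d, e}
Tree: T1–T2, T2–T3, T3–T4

Yes; width 2.

Every vertex of G appears in some bag (union = {a, b, c, d, e, f}); every edge is covered by a bag; and for each vertex v the set of bags containing v is connected in the bag tree. The decomposition is therefore valid. The largest bag has 3 vertices, so the width is 2.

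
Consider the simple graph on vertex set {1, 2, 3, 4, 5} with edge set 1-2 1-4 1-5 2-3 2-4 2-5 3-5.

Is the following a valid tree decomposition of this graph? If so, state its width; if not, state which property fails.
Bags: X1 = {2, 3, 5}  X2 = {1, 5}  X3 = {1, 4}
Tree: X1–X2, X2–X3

A tree decomposition must satisfy three properties: every vertex lies in some bag; for every edge, both endpoints lie together in some bag; and for every vertex, the bags containing it form a connected subtree. Here edge (2,1) lies in no bag, so the decomposition is invalid.

No — edge (2,1) lies in no bag.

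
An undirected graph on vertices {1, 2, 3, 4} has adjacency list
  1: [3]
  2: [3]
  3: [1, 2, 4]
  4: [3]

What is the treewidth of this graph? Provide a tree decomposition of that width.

The largest bag has 2 vertices, giving width 1; this decomposition certifies tw(G) ≤ 1. G has an edge, so its treewidth is at least 1. The upper and lower bounds meet at 1, so that is the treewidth.

Treewidth 1.
One optimal decomposition is:
Bags: B1 = {3, 4}  B2 = {1, 3}  B3 = {2, 3}
Tree: B1–B2, B1–B3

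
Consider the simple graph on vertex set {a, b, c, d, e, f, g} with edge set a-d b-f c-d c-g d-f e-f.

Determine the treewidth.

A width-1 tree decomposition is:
Bags: B1 = {d, f}  B2 = {b, f}  B3 = {a, d}  B4 = {c, d}  B5 = {e, f}  B6 = {c, g}
Tree: B1–B2, B1–B3, B3–B4, B2–B5, B4–B6
The largest bag has 2 vertices, giving width 1; this decomposition certifies tw(G) ≤ 1. Since G has at least one edge (e.g. f–d), it is not an edgeless graph, so tw(G) ≥ 1. The upper and lower bounds meet at 1, so that is the treewidth.

1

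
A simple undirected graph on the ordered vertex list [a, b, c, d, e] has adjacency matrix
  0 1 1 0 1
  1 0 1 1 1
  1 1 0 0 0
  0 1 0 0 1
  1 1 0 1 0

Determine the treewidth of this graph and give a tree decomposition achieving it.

Treewidth 2.
One such decomposition:
Bags: B1 = {b, d, e}  B2 = {a, b, e}  B3 = {a, b, c}
Tree: B1–B2, B2–B3

Each bag holds 3 vertices, so the decomposition has width 2, which upper-bounds the treewidth. On the other hand G contains the 3-clique {b, d, e}. A clique must lie in a single bag of any decomposition, so no decomposition can have width below 2. The upper and lower bounds meet at 2, so that is the treewidth.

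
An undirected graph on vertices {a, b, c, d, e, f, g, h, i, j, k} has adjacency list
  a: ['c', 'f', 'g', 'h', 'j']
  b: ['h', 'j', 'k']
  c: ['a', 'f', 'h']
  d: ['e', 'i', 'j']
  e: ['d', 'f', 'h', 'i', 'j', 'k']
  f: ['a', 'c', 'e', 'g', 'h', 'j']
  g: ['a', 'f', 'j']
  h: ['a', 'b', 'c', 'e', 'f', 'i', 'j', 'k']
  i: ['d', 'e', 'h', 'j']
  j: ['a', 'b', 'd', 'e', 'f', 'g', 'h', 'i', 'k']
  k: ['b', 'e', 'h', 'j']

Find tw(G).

A width-3 tree decomposition is:
Bags: B1 = {e, h, i, j}  B2 = {d, e, i, j}  B3 = {e, f, h, j}  B4 = {e, h, j, k}  B5 = {a, f, h, j}  B6 = {b, h, j, k}  B7 = {a, c, f, h}  B8 = {a, f, g, j}
Tree: B1–B2, B1–B3, B1–B4, B3–B5, B4–B6, B5–B7, B5–B8
Each bag holds 4 vertices, so the decomposition has width 3, which upper-bounds the treewidth. Conversely, {d, e, i, j} is a clique of size 4, and the vertices of any clique must share a bag in every tree decomposition; so some bag has ≥ 4 vertices and tw(G) ≥ 3. The upper and lower bounds meet at 3, so that is the treewidth.

3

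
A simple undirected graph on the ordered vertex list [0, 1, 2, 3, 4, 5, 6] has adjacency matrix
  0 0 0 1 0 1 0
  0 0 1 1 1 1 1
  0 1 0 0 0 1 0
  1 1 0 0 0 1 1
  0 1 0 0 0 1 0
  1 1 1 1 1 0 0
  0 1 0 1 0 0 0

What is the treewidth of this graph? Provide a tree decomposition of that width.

Treewidth 2.
One such decomposition:
Bags: B1 = {1, 3, 5}  B2 = {1, 3, 6}  B3 = {1, 4, 5}  B4 = {1, 2, 5}  B5 = {0, 3, 5}
Tree: B1–B2, B1–B3, B3–B4, B1–B5

Every bag has size at most 3, so the width is 3 − 1 = 2 and tw(G) ≤ 2. For the lower bound, the 3 vertices {0, 3, 5} are pairwise adjacent, and any tree decomposition puts a clique entirely inside one bag — forcing width ≥ 2. Hence tw(G) = 2 exactly.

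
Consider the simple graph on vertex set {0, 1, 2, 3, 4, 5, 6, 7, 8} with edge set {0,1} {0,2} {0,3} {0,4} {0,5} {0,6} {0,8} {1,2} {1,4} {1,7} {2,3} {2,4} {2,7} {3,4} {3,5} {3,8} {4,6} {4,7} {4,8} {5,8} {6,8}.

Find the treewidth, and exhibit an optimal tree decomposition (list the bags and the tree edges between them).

Each bag holds 4 vertices, so the decomposition has width 3, which upper-bounds the treewidth. For the lower bound, the 4 vertices {0, 3, 4, 8} are pairwise adjacent, and any tree decomposition puts a clique entirely inside one bag — forcing width ≥ 3. Combining the bounds, tw(G) = 3.

Treewidth 3.
One such decomposition:
Bags: B1 = {0, 3, 4, 8}  B2 = {0, 2, 3, 4}  B3 = {0, 3, 5, 8}  B4 = {0, 4, 6, 8}  B5 = {0, 1, 2, 4}  B6 = {1, 2, 4, 7}
Tree: B1–B2, B1–B3, B1–B4, B2–B5, B5–B6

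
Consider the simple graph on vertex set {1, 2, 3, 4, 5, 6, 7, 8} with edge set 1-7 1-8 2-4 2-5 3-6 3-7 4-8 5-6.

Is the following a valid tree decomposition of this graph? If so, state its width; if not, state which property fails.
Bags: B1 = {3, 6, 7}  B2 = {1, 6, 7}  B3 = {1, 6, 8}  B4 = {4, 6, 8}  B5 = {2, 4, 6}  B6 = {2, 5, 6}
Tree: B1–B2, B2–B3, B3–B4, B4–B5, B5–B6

Vertex coverage: the bags together contain {1, 2, 3, 4, 5, 6, 7, 8}, the full vertex set. Edge coverage: each edge of G has both endpoints in at least one bag. Running intersection: for every vertex, the bags containing it form a connected subtree. All three properties hold, so this is a valid tree decomposition of width max|bag| − 1 = 2, and hence tw(G) ≤ 2.

Yes; width 2.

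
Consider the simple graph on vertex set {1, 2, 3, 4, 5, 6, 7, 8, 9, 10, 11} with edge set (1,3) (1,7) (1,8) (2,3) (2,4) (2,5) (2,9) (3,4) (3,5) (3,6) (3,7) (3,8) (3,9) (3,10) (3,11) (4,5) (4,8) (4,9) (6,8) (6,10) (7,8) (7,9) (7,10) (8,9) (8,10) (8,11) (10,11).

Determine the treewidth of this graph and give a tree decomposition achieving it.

Every bag has size at most 4, so the width is 4 − 1 = 3 and tw(G) ≤ 3. Conversely, {3, 8, 10, 11} is a clique of size 4, and the vertices of any clique must share a bag in every tree decomposition; so some bag has ≥ 4 vertices and tw(G) ≥ 3. Hence tw(G) = 3 exactly.

Treewidth 3.
Bags: B1 = {3, 7, 8, 10}  B2 = {3, 8, 10, 11}  B3 = {1, 3, 7, 8}  B4 = {3, 7, 8, 9}  B5 = {3, 4, 8, 9}  B6 = {2, 3, 4, 9}  B7 = {2, 3, 4, 5}  B8 = {3, 6, 8, 10}
Tree: B1–B2, B1–B3, B3–B4, B4–B5, B5–B6, B6–B7, B1–B8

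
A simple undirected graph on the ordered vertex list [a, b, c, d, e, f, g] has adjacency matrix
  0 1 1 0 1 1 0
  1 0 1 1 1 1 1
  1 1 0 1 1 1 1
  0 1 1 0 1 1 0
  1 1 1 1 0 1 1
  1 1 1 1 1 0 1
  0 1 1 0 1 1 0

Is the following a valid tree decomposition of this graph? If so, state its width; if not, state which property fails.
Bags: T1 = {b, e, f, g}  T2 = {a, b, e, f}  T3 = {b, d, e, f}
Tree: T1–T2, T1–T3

No — vertex c appears in no bag.

A tree decomposition must satisfy three properties: every vertex lies in some bag; for every edge, both endpoints lie together in some bag; and for every vertex, the bags containing it form a connected subtree. Here vertex c appears in no bag, so the decomposition is invalid.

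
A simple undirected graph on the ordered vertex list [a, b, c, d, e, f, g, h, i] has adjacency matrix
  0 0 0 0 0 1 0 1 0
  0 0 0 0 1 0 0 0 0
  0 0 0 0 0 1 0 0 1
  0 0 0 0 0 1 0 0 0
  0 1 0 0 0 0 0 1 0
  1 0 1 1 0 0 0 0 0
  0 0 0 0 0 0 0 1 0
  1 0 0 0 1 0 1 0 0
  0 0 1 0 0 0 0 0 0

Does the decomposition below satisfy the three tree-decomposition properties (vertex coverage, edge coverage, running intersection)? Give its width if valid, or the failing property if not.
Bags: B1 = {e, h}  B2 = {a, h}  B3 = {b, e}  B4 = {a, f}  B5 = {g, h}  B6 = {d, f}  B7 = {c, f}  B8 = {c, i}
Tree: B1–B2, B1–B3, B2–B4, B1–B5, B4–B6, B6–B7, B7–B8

Every vertex of G appears in some bag (union = {a, b, c, d, e, f, g, h, i}); every edge is covered by a bag; and for each vertex v the set of bags containing v is connected in the bag tree. The decomposition is therefore valid. The largest bag has 2 vertices, so the width is 1.

Yes; width 1.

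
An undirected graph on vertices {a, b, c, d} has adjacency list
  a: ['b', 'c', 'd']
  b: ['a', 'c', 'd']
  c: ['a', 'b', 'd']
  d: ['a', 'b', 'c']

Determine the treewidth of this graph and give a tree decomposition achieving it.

Treewidth 3.
One such decomposition:
Bags: B1 = {a, b, c, d}
Tree: (single bag)

A single bag containing all 4 vertices is trivially a valid decomposition of width 3. For the lower bound, the 4 vertices {a, b, c, d} are pairwise adjacent, and any tree decomposition puts a clique entirely inside one bag — forcing width ≥ 3. Combining the bounds, tw(G) = 3.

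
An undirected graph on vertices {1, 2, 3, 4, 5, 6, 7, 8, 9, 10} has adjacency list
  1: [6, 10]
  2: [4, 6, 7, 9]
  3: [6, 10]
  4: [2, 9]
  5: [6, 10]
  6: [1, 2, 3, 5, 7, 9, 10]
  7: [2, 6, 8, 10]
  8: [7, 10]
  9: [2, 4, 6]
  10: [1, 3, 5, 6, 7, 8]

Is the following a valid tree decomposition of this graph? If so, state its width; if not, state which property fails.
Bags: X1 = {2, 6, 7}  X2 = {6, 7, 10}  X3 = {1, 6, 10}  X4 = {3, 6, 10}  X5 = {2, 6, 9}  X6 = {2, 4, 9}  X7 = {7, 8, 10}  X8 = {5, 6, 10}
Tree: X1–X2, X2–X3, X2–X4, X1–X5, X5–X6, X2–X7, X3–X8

Vertex coverage: the bags together contain {1, 2, 3, 4, 5, 6, 7, 8, 9, 10}, the full vertex set. Edge coverage: each edge of G has both endpoints in at least one bag. Running intersection: for every vertex, the bags containing it form a connected subtree. All three properties hold, so this is a valid tree decomposition of width max|bag| − 1 = 2, and hence tw(G) ≤ 2.

Yes; width 2.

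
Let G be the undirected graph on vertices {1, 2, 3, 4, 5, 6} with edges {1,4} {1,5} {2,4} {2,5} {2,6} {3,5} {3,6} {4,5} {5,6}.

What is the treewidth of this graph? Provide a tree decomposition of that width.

Each bag holds 3 vertices, so the decomposition has width 2, which upper-bounds the treewidth. For the lower bound, the 3 vertices {1, 4, 5} are pairwise adjacent, and any tree decomposition puts a clique entirely inside one bag — forcing width ≥ 2. Combining the bounds, tw(G) = 2.

Treewidth 2.
Bags: B1 = {2, 4, 5}  B2 = {2, 5, 6}  B3 = {1, 4, 5}  B4 = {3, 5, 6}
Tree: B1–B2, B1–B3, B2–B4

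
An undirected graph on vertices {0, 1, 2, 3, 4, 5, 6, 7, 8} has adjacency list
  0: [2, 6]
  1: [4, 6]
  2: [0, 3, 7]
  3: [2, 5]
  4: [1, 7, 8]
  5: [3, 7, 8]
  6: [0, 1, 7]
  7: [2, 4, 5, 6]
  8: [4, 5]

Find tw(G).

3

A width-3 tree decomposition is:
Bags: B1 = {1, 4, 6, 8}  B2 = {4, 6, 7, 8}  B3 = {5, 6, 7, 8}  B4 = {0, 5, 6, 7}  B5 = {0, 2, 5, 7}  B6 = {0, 2, 3, 5}
Tree: B1–B2, B2–B3, B3–B4, B4–B5, B5–B6
The largest bag has 4 vertices, giving width 3; this decomposition certifies tw(G) ≤ 3. For the lower bound: the 4 vertex sets {1,4,8}, {6}, {7}, {0,2,3,5} are disjoint, each induces a connected subgraph, and every pair is joined by at least one edge of G. Contracting each set to a single vertex therefore yields K_{4} as a minor, and since treewidth is minor-monotone, tw(G) ≥ tw(K_{4}) = 3. Hence tw(G) = 3 exactly.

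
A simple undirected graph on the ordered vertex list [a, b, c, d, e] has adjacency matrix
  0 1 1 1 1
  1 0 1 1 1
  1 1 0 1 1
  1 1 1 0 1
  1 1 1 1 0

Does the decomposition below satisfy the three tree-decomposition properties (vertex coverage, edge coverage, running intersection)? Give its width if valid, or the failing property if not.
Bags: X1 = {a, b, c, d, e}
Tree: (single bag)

Yes; width 4.

Every vertex of G appears in some bag (union = {a, b, c, d, e}); every edge is covered by a bag; and for each vertex v the set of bags containing v is connected in the bag tree. The decomposition is therefore valid. The largest bag has 5 vertices, so the width is 4.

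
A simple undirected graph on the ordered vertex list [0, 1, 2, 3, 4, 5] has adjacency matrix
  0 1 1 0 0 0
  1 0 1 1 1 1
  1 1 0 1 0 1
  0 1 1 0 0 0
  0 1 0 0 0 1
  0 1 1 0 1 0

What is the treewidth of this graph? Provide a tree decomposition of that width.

Treewidth 2.
One optimal decomposition is:
Bags: B1 = {1, 2, 3}  B2 = {1, 2, 5}  B3 = {0, 1, 2}  B4 = {1, 4, 5}
Tree: B1–B2, B1–B3, B2–B4

Every bag has size at most 3, so the width is 3 − 1 = 2 and tw(G) ≤ 2. Conversely, {0, 1, 2} is a clique of size 3, and the vertices of any clique must share a bag in every tree decomposition; so some bag has ≥ 3 vertices and tw(G) ≥ 2. Combining the bounds, tw(G) = 2.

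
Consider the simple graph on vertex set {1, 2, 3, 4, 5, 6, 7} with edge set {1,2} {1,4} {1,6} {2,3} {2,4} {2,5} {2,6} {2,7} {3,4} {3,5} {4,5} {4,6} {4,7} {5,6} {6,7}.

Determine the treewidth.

3

A width-3 tree decomposition is:
Bags: B1 = {2, 4, 6, 7}  B2 = {2, 4, 5, 6}  B3 = {1, 2, 4, 6}  B4 = {2, 3, 4, 5}
Tree: B1–B2, B2–B3, B2–B4
The largest bag has 4 vertices, giving width 3; this decomposition certifies tw(G) ≤ 3. Conversely, {2, 3, 4, 5} is a clique of size 4, and the vertices of any clique must share a bag in every tree decomposition; so some bag has ≥ 4 vertices and tw(G) ≥ 3. The upper and lower bounds meet at 3, so that is the treewidth.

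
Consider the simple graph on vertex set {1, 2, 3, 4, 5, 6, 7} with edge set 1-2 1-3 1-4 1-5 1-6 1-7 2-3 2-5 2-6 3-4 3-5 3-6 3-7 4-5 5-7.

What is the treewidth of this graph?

3

A width-3 tree decomposition is:
Bags: B1 = {1, 3, 5, 7}  B2 = {1, 2, 3, 5}  B3 = {1, 2, 3, 6}  B4 = {1, 3, 4, 5}
Tree: B1–B2, B2–B3, B1–B4
Each bag holds 4 vertices, so the decomposition has width 3, which upper-bounds the treewidth. For the lower bound, the 4 vertices {1, 2, 3, 5} are pairwise adjacent, and any tree decomposition puts a clique entirely inside one bag — forcing width ≥ 3. Therefore the treewidth is 3.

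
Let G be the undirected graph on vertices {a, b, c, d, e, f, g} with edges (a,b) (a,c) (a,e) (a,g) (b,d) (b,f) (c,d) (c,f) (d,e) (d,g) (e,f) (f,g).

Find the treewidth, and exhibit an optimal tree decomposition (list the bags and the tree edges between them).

Treewidth 3.
Bags: B1 = {a, b, d, f}  B2 = {a, c, d, f}  B3 = {a, d, f, g}  B4 = {a, d, e, f}
Tree: B1–B2, B2–B3, B3–B4

Each bag holds 4 vertices, so the decomposition has width 3, which upper-bounds the treewidth. For the lower bound: the 4 vertex sets {b,f}, {a,c}, {d}, {g} are disjoint, each induces a connected subgraph, and every pair is joined by at least one edge of G. Contracting each set to a single vertex therefore yields K_{4} as a minor, and since treewidth is minor-monotone, tw(G) ≥ tw(K_{4}) = 3. Combining the bounds, tw(G) = 3.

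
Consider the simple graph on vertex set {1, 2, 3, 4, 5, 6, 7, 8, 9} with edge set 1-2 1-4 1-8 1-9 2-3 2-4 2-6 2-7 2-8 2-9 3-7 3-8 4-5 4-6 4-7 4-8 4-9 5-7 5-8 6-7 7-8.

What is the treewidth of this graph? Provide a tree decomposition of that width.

Treewidth 3.
Bags: B1 = {2, 4, 6, 7}  B2 = {2, 4, 7, 8}  B3 = {4, 5, 7, 8}  B4 = {2, 3, 7, 8}  B5 = {1, 2, 4, 8}  B6 = {1, 2, 4, 9}
Tree: B1–B2, B2–B3, B2–B4, B2–B5, B5–B6

The largest bag has 4 vertices, giving width 3; this decomposition certifies tw(G) ≤ 3. On the other hand G contains the 4-clique {2, 3, 7, 8}. A clique must lie in a single bag of any decomposition, so no decomposition can have width below 3. Therefore the treewidth is 3.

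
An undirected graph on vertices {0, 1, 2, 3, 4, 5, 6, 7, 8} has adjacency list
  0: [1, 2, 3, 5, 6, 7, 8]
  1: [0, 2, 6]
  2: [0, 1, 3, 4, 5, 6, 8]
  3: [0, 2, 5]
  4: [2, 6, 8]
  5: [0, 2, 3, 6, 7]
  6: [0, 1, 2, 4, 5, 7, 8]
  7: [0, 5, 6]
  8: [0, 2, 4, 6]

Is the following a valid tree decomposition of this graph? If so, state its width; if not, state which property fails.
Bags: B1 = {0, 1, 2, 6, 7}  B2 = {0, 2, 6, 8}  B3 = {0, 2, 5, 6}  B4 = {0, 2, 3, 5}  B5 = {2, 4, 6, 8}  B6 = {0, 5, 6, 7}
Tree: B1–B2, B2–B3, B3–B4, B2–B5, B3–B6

A tree decomposition must satisfy three properties: every vertex lies in some bag; for every edge, both endpoints lie together in some bag; and for every vertex, the bags containing it form a connected subtree. Here bags containing vertex 7 are not connected in the tree, so the decomposition is invalid.

No — bags containing vertex 7 are not connected in the tree.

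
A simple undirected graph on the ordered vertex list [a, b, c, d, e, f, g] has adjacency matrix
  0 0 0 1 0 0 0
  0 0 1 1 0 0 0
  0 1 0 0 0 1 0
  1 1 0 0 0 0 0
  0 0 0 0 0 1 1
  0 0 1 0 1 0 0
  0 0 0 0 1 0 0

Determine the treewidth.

1

A width-1 tree decomposition is:
Bags: B1 = {e, g}  B2 = {e, f}  B3 = {c, f}  B4 = {b, c}  B5 = {b, d}  B6 = {a, d}
Tree: B1–B2, B2–B3, B3–B4, B4–B5, B5–B6
Each bag holds 2 vertices, so the decomposition has width 1, which upper-bounds the treewidth. Since G has at least one edge (e.g. g–e), it is not an edgeless graph, so tw(G) ≥ 1. The upper and lower bounds meet at 1, so that is the treewidth.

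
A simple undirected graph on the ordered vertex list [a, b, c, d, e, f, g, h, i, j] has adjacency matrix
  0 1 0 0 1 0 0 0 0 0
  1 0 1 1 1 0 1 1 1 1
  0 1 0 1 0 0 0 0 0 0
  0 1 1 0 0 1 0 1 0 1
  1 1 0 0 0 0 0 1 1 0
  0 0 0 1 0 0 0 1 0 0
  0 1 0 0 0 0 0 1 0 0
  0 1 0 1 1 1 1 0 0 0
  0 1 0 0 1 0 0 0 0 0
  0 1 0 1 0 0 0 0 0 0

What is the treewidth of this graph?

2

A width-2 tree decomposition is:
Bags: B1 = {b, c, d}  B2 = {b, d, h}  B3 = {b, e, h}  B4 = {b, e, i}  B5 = {a, b, e}  B6 = {b, g, h}  B7 = {d, f, h}  B8 = {b, d, j}
Tree: B1–B2, B2–B3, B3–B4, B4–B5, B2–B6, B2–B7, B1–B8
The largest bag has 3 vertices, giving width 2; this decomposition certifies tw(G) ≤ 2. On the other hand G contains the 3-clique {d, f, h}. A clique must lie in a single bag of any decomposition, so no decomposition can have width below 2. The upper and lower bounds meet at 2, so that is the treewidth.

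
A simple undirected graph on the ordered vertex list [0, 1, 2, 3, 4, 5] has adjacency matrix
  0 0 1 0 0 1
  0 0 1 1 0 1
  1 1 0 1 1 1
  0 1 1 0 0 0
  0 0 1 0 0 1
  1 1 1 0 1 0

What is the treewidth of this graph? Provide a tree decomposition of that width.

Treewidth 2.
One optimal decomposition is:
Bags: B1 = {1, 2, 5}  B2 = {2, 4, 5}  B3 = {1, 2, 3}  B4 = {0, 2, 5}
Tree: B1–B2, B1–B3, B1–B4

Every bag has size at most 3, so the width is 3 − 1 = 2 and tw(G) ≤ 2. On the other hand G contains the 3-clique {1, 2, 3}. A clique must lie in a single bag of any decomposition, so no decomposition can have width below 2. Combining the bounds, tw(G) = 2.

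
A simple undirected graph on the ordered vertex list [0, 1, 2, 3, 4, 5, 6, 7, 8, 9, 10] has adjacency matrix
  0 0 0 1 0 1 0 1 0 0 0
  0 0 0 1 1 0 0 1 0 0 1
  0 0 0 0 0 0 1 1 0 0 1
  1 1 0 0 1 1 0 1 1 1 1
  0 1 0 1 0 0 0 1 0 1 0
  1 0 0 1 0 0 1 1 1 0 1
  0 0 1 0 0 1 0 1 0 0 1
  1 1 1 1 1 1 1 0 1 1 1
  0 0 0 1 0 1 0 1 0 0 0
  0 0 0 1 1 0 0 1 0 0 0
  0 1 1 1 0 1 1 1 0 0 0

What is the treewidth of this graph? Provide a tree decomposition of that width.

Treewidth 3.
One such decomposition:
Bags: B1 = {5, 6, 7, 10}  B2 = {2, 6, 7, 10}  B3 = {3, 5, 7, 10}  B4 = {1, 3, 7, 10}  B5 = {0, 3, 5, 7}  B6 = {1, 3, 4, 7}  B7 = {3, 5, 7, 8}  B8 = {3, 4, 7, 9}
Tree: B1–B2, B1–B3, B3–B4, B3–B5, B4–B6, B3–B7, B6–B8

Every bag has size at most 4, so the width is 4 − 1 = 3 and tw(G) ≤ 3. For the lower bound, the 4 vertices {2, 6, 7, 10} are pairwise adjacent, and any tree decomposition puts a clique entirely inside one bag — forcing width ≥ 3. The upper and lower bounds meet at 3, so that is the treewidth.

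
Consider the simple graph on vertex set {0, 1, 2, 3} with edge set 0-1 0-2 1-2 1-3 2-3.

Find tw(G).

A width-2 tree decomposition is:
Bags: B1 = {0, 1, 2}  B2 = {1, 2, 3}
Tree: B1–B2
The largest bag has 3 vertices, giving width 2; this decomposition certifies tw(G) ≤ 2. On the other hand G contains the 3-clique {0, 1, 2}. A clique must lie in a single bag of any decomposition, so no decomposition can have width below 2. The upper and lower bounds meet at 2, so that is the treewidth.

2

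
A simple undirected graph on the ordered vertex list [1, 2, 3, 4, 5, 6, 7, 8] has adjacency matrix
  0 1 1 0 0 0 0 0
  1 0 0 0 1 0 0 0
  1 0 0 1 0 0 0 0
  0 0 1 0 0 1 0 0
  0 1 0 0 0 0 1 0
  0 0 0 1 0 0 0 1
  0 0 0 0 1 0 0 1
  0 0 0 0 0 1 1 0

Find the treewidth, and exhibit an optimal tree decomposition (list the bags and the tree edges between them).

Every bag has size at most 3, so the width is 3 − 1 = 2 and tw(G) ≤ 2. The edges 1–2–5–7–8–6–4–3–1 form a cycle, so G is not a tree and its treewidth is at least 2. Therefore the treewidth is 2.

Treewidth 2.
One such decomposition:
Bags: B1 = {1, 2, 5}  B2 = {1, 5, 7}  B3 = {1, 7, 8}  B4 = {1, 6, 8}  B5 = {1, 4, 6}  B6 = {1, 3, 4}
Tree: B1–B2, B2–B3, B3–B4, B4–B5, B5–B6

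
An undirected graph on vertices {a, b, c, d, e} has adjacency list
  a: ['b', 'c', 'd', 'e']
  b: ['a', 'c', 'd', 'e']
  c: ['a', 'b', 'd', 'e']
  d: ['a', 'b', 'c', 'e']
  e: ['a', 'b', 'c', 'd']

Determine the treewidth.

4

A width-4 tree decomposition is:
Bags: B1 = {a, b, c, d, e}
Tree: (single bag)
A single bag containing all 5 vertices is trivially a valid decomposition of width 4. Conversely, {a, b, c, d, e} is a clique of size 5, and the vertices of any clique must share a bag in every tree decomposition; so some bag has ≥ 5 vertices and tw(G) ≥ 4. Hence tw(G) = 4 exactly.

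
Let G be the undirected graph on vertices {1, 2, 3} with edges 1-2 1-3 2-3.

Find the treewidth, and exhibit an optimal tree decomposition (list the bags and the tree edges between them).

A single bag containing all 3 vertices is trivially a valid decomposition of width 2. On the other hand G contains the 3-clique {1, 2, 3}. A clique must lie in a single bag of any decomposition, so no decomposition can have width below 2. Therefore the treewidth is 2.

Treewidth 2.
One optimal decomposition is:
Bags: B1 = {1, 2, 3}
Tree: (single bag)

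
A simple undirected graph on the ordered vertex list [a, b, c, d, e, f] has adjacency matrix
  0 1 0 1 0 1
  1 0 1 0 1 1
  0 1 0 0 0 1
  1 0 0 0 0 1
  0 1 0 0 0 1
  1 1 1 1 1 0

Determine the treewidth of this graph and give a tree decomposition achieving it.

Each bag holds 3 vertices, so the decomposition has width 2, which upper-bounds the treewidth. For the lower bound, the 3 vertices {a, d, f} are pairwise adjacent, and any tree decomposition puts a clique entirely inside one bag — forcing width ≥ 2. The upper and lower bounds meet at 2, so that is the treewidth.

Treewidth 2.
One such decomposition:
Bags: B1 = {b, e, f}  B2 = {a, b, f}  B3 = {a, d, f}  B4 = {b, c, f}
Tree: B1–B2, B2–B3, B2–B4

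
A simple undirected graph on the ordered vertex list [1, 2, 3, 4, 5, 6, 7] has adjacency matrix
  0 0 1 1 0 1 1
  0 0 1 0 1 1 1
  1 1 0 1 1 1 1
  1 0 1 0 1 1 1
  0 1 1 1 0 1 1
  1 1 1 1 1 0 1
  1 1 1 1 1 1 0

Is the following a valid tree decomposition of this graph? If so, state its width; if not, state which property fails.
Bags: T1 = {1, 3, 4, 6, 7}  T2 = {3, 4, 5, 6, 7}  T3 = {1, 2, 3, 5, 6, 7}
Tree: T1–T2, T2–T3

A tree decomposition must satisfy three properties: every vertex lies in some bag; for every edge, both endpoints lie together in some bag; and for every vertex, the bags containing it form a connected subtree. Here bags containing vertex 1 are not connected in the tree, so the decomposition is invalid.

No — bags containing vertex 1 are not connected in the tree.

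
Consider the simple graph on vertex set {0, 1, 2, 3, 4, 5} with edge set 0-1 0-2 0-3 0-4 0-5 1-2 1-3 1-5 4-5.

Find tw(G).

2

A width-2 tree decomposition is:
Bags: B1 = {0, 1, 5}  B2 = {0, 4, 5}  B3 = {0, 1, 3}  B4 = {0, 1, 2}
Tree: B1–B2, B1–B3, B3–B4
Every bag has size at most 3, so the width is 3 − 1 = 2 and tw(G) ≤ 2. On the other hand G contains the 3-clique {0, 1, 2}. A clique must lie in a single bag of any decomposition, so no decomposition can have width below 2. Combining the bounds, tw(G) = 2.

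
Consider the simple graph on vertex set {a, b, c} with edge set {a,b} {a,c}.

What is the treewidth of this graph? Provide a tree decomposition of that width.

Every bag has size at most 2, so the width is 2 − 1 = 1 and tw(G) ≤ 1. Since G has at least one edge (e.g. a–c), it is not an edgeless graph, so tw(G) ≥ 1. The upper and lower bounds meet at 1, so that is the treewidth.

Treewidth 1.
One such decomposition:
Bags: B1 = {a, c}  B2 = {a, b}
Tree: B1–B2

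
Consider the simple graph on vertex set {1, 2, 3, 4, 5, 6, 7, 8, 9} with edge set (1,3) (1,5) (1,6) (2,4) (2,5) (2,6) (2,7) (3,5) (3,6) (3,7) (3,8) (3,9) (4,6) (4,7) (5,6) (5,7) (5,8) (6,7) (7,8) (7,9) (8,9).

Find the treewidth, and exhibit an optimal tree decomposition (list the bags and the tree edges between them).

The largest bag has 4 vertices, giving width 3; this decomposition certifies tw(G) ≤ 3. On the other hand G contains the 4-clique {1, 3, 5, 6}. A clique must lie in a single bag of any decomposition, so no decomposition can have width below 3. Hence tw(G) = 3 exactly.

Treewidth 3.
One optimal decomposition is:
Bags: B1 = {3, 5, 6, 7}  B2 = {2, 5, 6, 7}  B3 = {3, 5, 7, 8}  B4 = {2, 4, 6, 7}  B5 = {1, 3, 5, 6}  B6 = {3, 7, 8, 9}
Tree: B1–B2, B1–B3, B2–B4, B1–B5, B3–B6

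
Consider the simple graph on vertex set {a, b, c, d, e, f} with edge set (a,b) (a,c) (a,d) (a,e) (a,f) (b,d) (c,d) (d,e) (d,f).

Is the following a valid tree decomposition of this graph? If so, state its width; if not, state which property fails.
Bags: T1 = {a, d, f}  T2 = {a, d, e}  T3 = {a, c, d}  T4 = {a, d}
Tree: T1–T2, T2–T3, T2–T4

No — vertex b appears in no bag.

A tree decomposition must satisfy three properties: every vertex lies in some bag; for every edge, both endpoints lie together in some bag; and for every vertex, the bags containing it form a connected subtree. Here vertex b appears in no bag, so the decomposition is invalid.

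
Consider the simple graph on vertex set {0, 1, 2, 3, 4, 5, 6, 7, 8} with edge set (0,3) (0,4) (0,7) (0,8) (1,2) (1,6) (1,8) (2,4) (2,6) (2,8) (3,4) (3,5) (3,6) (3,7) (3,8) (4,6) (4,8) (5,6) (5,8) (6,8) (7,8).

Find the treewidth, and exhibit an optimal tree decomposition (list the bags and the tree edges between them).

The largest bag has 4 vertices, giving width 3; this decomposition certifies tw(G) ≤ 3. Conversely, {1, 2, 6, 8} is a clique of size 4, and the vertices of any clique must share a bag in every tree decomposition; so some bag has ≥ 4 vertices and tw(G) ≥ 3. Therefore the treewidth is 3.

Treewidth 3.
One optimal decomposition is:
Bags: B1 = {0, 3, 7, 8}  B2 = {0, 3, 4, 8}  B3 = {3, 4, 6, 8}  B4 = {2, 4, 6, 8}  B5 = {1, 2, 6, 8}  B6 = {3, 5, 6, 8}
Tree: B1–B2, B2–B3, B3–B4, B4–B5, B3–B6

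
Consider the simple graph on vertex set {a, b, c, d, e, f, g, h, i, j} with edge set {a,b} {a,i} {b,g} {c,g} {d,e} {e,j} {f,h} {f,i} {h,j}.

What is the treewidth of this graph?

1

A width-1 tree decomposition is:
Bags: B1 = {c, g}  B2 = {b, g}  B3 = {a, b}  B4 = {a, i}  B5 = {f, i}  B6 = {f, h}  B7 = {h, j}  B8 = {e, j}  B9 = {d, e}
Tree: B1–B2, B2–B3, B3–B4, B4–B5, B5–B6, B6–B7, B7–B8, B8–B9
The largest bag has 2 vertices, giving width 1; this decomposition certifies tw(G) ≤ 1. Since G has at least one edge (e.g. c–g), it is not an edgeless graph, so tw(G) ≥ 1. Combining the bounds, tw(G) = 1.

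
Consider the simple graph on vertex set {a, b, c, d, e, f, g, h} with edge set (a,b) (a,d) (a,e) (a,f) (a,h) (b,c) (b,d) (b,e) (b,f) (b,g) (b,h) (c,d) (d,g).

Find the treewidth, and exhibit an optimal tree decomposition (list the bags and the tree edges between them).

The largest bag has 3 vertices, giving width 2; this decomposition certifies tw(G) ≤ 2. For the lower bound, the 3 vertices {b, d, g} are pairwise adjacent, and any tree decomposition puts a clique entirely inside one bag — forcing width ≥ 2. The upper and lower bounds meet at 2, so that is the treewidth.

Treewidth 2.
One optimal decomposition is:
Bags: B1 = {b, d, g}  B2 = {a, b, d}  B3 = {b, c, d}  B4 = {a, b, f}  B5 = {a, b, e}  B6 = {a, b, h}
Tree: B1–B2, B1–B3, B2–B4, B4–B5, B2–B6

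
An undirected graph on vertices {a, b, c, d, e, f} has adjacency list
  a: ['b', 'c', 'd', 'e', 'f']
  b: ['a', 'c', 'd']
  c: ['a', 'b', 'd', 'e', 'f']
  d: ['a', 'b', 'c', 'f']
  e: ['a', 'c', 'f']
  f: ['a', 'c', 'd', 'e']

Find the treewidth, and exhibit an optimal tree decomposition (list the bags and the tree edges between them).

The largest bag has 4 vertices, giving width 3; this decomposition certifies tw(G) ≤ 3. Conversely, {a, c, d, f} is a clique of size 4, and the vertices of any clique must share a bag in every tree decomposition; so some bag has ≥ 4 vertices and tw(G) ≥ 3. Therefore the treewidth is 3.

Treewidth 3.
Bags: B1 = {a, c, d, f}  B2 = {a, c, e, f}  B3 = {a, b, c, d}
Tree: B1–B2, B1–B3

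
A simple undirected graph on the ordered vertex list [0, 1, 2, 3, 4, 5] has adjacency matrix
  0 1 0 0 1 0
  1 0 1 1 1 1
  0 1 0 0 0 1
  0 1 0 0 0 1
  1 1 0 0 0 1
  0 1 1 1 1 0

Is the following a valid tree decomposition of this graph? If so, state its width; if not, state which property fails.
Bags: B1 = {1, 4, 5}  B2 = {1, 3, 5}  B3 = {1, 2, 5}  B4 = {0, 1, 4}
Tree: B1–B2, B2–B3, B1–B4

Every vertex of G appears in some bag (union = {0, 1, 2, 3, 4, 5}); every edge is covered by a bag; and for each vertex v the set of bags containing v is connected in the bag tree. The decomposition is therefore valid. The largest bag has 3 vertices, so the width is 2.

Yes; width 2.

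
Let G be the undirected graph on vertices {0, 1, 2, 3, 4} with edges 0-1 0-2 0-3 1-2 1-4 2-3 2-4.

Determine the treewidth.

A width-2 tree decomposition is:
Bags: B1 = {0, 2, 3}  B2 = {0, 1, 2}  B3 = {1, 2, 4}
Tree: B1–B2, B2–B3
Every bag has size at most 3, so the width is 3 − 1 = 2 and tw(G) ≤ 2. For the lower bound, the 3 vertices {0, 1, 2} are pairwise adjacent, and any tree decomposition puts a clique entirely inside one bag — forcing width ≥ 2. Hence tw(G) = 2 exactly.

2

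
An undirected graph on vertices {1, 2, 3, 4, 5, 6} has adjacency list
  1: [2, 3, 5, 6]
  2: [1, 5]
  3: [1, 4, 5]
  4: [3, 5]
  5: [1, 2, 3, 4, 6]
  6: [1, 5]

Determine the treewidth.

A width-2 tree decomposition is:
Bags: B1 = {3, 4, 5}  B2 = {1, 3, 5}  B3 = {1, 2, 5}  B4 = {1, 5, 6}
Tree: B1–B2, B2–B3, B2–B4
Every bag has size at most 3, so the width is 3 − 1 = 2 and tw(G) ≤ 2. For the lower bound, the 3 vertices {1, 2, 5} are pairwise adjacent, and any tree decomposition puts a clique entirely inside one bag — forcing width ≥ 2. Hence tw(G) = 2 exactly.

2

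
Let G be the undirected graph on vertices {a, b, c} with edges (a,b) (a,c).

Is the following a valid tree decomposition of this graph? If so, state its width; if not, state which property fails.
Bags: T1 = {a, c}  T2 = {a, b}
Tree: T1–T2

Vertex coverage: the bags together contain {a, b, c}, the full vertex set. Edge coverage: each edge of G has both endpoints in at least one bag. Running intersection: for every vertex, the bags containing it form a connected subtree. All three properties hold, so this is a valid tree decomposition of width max|bag| − 1 = 1, and hence tw(G) ≤ 1.

Yes; width 1.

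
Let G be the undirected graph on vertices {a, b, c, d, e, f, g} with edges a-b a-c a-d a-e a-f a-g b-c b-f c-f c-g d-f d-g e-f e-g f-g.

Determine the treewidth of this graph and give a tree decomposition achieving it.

The largest bag has 4 vertices, giving width 3; this decomposition certifies tw(G) ≤ 3. On the other hand G contains the 4-clique {a, d, f, g}. A clique must lie in a single bag of any decomposition, so no decomposition can have width below 3. The upper and lower bounds meet at 3, so that is the treewidth.

Treewidth 3.
One such decomposition:
Bags: B1 = {a, b, c, f}  B2 = {a, c, f, g}  B3 = {a, e, f, g}  B4 = {a, d, f, g}
Tree: B1–B2, B2–B3, B3–B4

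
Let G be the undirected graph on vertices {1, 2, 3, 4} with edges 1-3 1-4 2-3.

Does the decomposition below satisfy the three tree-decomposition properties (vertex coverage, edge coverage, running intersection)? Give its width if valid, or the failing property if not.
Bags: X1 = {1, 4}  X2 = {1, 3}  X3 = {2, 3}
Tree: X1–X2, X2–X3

Vertex coverage: the bags together contain {1, 2, 3, 4}, the full vertex set. Edge coverage: each edge of G has both endpoints in at least one bag. Running intersection: for every vertex, the bags containing it form a connected subtree. All three properties hold, so this is a valid tree decomposition of width max|bag| − 1 = 1, and hence tw(G) ≤ 1.

Yes; width 1.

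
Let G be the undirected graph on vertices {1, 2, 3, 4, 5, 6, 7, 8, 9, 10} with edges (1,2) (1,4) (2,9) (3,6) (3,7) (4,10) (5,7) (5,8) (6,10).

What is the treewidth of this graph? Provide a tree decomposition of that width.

Treewidth 1.
One optimal decomposition is:
Bags: B1 = {2, 9}  B2 = {1, 2}  B3 = {1, 4}  B4 = {4, 10}  B5 = {6, 10}  B6 = {3, 6}  B7 = {3, 7}  B8 = {5, 7}  B9 = {5, 8}
Tree: B1–B2, B2–B3, B3–B4, B4–B5, B5–B6, B6–B7, B7–B8, B8–B9

Every bag has size at most 2, so the width is 2 − 1 = 1 and tw(G) ≤ 1. G has an edge, so its treewidth is at least 1. Combining the bounds, tw(G) = 1.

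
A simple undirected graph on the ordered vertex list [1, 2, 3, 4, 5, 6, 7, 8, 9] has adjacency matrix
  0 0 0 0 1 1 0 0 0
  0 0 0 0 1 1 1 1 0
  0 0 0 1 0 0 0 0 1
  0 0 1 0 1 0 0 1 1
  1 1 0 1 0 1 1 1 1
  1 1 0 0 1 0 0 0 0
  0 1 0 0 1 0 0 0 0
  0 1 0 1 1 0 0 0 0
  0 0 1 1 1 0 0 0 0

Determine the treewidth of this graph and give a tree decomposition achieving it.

Treewidth 2.
Bags: B1 = {2, 5, 8}  B2 = {2, 5, 7}  B3 = {2, 5, 6}  B4 = {4, 5, 8}  B5 = {4, 5, 9}  B6 = {1, 5, 6}  B7 = {3, 4, 9}
Tree: B1–B2, B1–B3, B1–B4, B4–B5, B3–B6, B5–B7

Each bag holds 3 vertices, so the decomposition has width 2, which upper-bounds the treewidth. For the lower bound, the 3 vertices {3, 4, 9} are pairwise adjacent, and any tree decomposition puts a clique entirely inside one bag — forcing width ≥ 2. Hence tw(G) = 2 exactly.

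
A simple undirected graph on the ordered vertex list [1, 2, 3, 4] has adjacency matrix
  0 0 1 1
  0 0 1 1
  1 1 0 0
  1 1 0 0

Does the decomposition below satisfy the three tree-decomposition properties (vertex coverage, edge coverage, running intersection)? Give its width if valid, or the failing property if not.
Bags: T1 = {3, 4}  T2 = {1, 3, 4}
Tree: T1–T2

No — vertex 2 appears in no bag.

A tree decomposition must satisfy three properties: every vertex lies in some bag; for every edge, both endpoints lie together in some bag; and for every vertex, the bags containing it form a connected subtree. Here vertex 2 appears in no bag, so the decomposition is invalid.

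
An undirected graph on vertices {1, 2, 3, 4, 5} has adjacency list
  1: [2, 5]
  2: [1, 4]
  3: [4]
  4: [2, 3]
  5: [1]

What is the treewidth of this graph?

A width-1 tree decomposition is:
Bags: B1 = {1, 5}  B2 = {1, 2}  B3 = {2, 4}  B4 = {3, 4}
Tree: B1–B2, B2–B3, B3–B4
Every bag has size at most 2, so the width is 2 − 1 = 1 and tw(G) ≤ 1. Any graph with an edge has treewidth ≥ 1, and G has the edge 5–1. Therefore the treewidth is 1.

1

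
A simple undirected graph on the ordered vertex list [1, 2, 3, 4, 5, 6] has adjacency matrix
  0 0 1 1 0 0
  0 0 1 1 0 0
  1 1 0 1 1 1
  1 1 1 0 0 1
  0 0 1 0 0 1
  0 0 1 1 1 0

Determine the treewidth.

2

A width-2 tree decomposition is:
Bags: B1 = {3, 4, 6}  B2 = {3, 5, 6}  B3 = {2, 3, 4}  B4 = {1, 3, 4}
Tree: B1–B2, B1–B3, B3–B4
Each bag holds 3 vertices, so the decomposition has width 2, which upper-bounds the treewidth. Conversely, {1, 3, 4} is a clique of size 3, and the vertices of any clique must share a bag in every tree decomposition; so some bag has ≥ 3 vertices and tw(G) ≥ 2. Therefore the treewidth is 2.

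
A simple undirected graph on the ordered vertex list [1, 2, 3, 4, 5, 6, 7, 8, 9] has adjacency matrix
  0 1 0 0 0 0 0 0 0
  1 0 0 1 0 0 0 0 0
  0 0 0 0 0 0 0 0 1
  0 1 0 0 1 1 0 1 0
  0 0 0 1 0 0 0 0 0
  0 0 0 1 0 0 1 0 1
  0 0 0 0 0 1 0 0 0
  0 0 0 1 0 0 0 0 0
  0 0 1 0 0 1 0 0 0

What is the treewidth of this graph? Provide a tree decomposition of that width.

Treewidth 1.
One optimal decomposition is:
Bags: B1 = {6, 7}  B2 = {4, 6}  B3 = {2, 4}  B4 = {1, 2}  B5 = {4, 8}  B6 = {4, 5}  B7 = {6, 9}  B8 = {3, 9}
Tree: B1–B2, B2–B3, B3–B4, B3–B5, B2–B6, B2–B7, B7–B8

Each bag holds 2 vertices, so the decomposition has width 1, which upper-bounds the treewidth. Any graph with an edge has treewidth ≥ 1, and G has the edge 7–6. The upper and lower bounds meet at 1, so that is the treewidth.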